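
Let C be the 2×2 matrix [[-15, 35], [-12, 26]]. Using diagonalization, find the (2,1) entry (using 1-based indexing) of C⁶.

-372372

Characteristic polynomial: λ^2 - 11λ + 30 = (λ - 6)(λ - 5), so the eigenvalues are 5, 6.
λ=5: eigenvector (7, 4).
λ=6: eigenvector (-5, -3).
P = [[7, -5], [4, -3]], D = diag(5, 6), P⁻¹ = [[3, -5], [4, -7]].
C⁶ = P·diag(15625, 46656)·P⁻¹ = [[-604995, 1086085], [-372372, 667276]].
The requested entry is -372372.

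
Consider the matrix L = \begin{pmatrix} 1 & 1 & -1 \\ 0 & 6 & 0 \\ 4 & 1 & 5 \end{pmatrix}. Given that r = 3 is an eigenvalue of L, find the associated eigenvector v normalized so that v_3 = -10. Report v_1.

5

L − 3I = [[-2, 1, -1], [0, 3, 0], [4, 1, 2]].
Solving (L − 3I)v = 0 gives the eigenspace spanned by (5, 0, -10).
With v_3 = -10, v = (5, 0, -10), so v_1 = 5.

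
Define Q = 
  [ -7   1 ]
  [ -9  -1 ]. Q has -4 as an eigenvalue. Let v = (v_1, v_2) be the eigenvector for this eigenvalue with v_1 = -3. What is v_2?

Q + 4I = [[-3, 1], [-9, 3]].
Solving (Q + 4I)v = 0 gives the eigenspace spanned by (-3, -9).
With v_1 = -3, v = (-3, -9), so v_2 = -9.

-9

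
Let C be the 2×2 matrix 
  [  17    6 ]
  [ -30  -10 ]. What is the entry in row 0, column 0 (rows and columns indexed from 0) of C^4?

3061

Characteristic polynomial: μ^2 - 7μ + 10 = (μ - 5)(μ - 2), so the eigenvalues are 2, 5.
μ=2: eigenvector (2, -5).
μ=5: eigenvector (-1, 2).
P = [[2, -1], [-5, 2]], D = diag(2, 5), P⁻¹ = [[-2, -1], [-5, -2]].
C⁴ = P·diag(16, 625)·P⁻¹ = [[3061, 1218], [-6090, -2420]].
The requested entry is 3061.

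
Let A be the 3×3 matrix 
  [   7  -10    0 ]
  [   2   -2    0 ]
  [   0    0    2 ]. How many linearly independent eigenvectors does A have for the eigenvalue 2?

2

A − 2I = [[5, -10, 0], [2, -4, 0], [0, 0, 0]].
This matrix has rank 1, so its null space has dimension 3 − 1 = 2.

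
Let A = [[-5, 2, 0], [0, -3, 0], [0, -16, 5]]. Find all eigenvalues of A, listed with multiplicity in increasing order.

-5, -3, 5

Characteristic polynomial: p(s) = s^3 + 3s^2 - 25s - 75 = (s - 5)(s + 3)(s + 5).
Roots (with multiplicity): -5, -3, 5.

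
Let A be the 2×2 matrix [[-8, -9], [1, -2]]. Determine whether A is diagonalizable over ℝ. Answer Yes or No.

No

Characteristic polynomial: p(λ) = λ^2 + 10λ + 25 = (λ + 5)^2.
λ = -5 has algebraic multiplicity 2; rank(A + 5I) = 1, so geometric multiplicity = 1.
Geometric multiplicity < algebraic multiplicity, so A is not diagonalizable.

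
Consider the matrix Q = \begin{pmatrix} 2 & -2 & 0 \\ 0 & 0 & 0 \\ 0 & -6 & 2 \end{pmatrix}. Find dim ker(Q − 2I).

2

Q − 2I = [[0, -2, 0], [0, -2, 0], [0, -6, 0]].
This matrix has rank 1, so its null space has dimension 3 − 1 = 2.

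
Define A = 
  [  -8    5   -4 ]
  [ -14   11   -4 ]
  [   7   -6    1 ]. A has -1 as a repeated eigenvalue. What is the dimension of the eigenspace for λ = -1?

A + 1I = [[-7, 5, -4], [-14, 12, -4], [7, -6, 2]].
This matrix has rank 2, so its null space has dimension 3 − 2 = 1.

1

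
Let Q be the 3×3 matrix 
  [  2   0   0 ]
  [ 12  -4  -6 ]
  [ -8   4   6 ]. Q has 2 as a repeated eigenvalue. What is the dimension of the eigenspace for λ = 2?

Q − 2I = [[0, 0, 0], [12, -6, -6], [-8, 4, 4]].
This matrix has rank 1, so its null space has dimension 3 − 1 = 2.

2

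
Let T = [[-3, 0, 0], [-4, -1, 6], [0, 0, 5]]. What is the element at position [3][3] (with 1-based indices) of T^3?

Characteristic polynomial: λ^3 - λ^2 - 17λ - 15 = (λ - 5)(λ + 1)(λ + 3), so the eigenvalues are -3, -1, 5.
λ=-1: eigenvector (0, 1, 0).
λ=-3: eigenvector (1, 2, 0).
λ=5: eigenvector (0, 1, 1).
P = [[0, 1, 0], [1, 2, 1], [0, 0, 1]], D = diag(-1, -3, 5), P⁻¹ = [[-2, 1, -1], [1, 0, 0], [0, 0, 1]].
T³ = P·diag(-1, -27, 125)·P⁻¹ = [[-27, 0, 0], [-52, -1, 126], [0, 0, 125]].
The requested entry is 125.

125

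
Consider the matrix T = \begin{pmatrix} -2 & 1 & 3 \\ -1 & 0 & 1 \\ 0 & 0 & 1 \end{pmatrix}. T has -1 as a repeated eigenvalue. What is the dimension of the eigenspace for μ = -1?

1

T + 1I = [[-1, 1, 3], [-1, 1, 1], [0, 0, 2]].
This matrix has rank 2, so its null space has dimension 3 − 2 = 1.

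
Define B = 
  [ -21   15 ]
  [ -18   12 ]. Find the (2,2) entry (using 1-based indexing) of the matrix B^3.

918

Characteristic polynomial: t^2 + 9t + 18 = (t + 3)(t + 6), so the eigenvalues are -6, -3.
t=-6: eigenvector (1, 1).
t=-3: eigenvector (-5, -6).
P = [[1, -5], [1, -6]], D = diag(-6, -3), P⁻¹ = [[6, -5], [1, -1]].
B³ = P·diag(-216, -27)·P⁻¹ = [[-1161, 945], [-1134, 918]].
The requested entry is 918.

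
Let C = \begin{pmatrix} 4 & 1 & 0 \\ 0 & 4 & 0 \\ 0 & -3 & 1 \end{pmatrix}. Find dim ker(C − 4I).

C − 4I = [[0, 1, 0], [0, 0, 0], [0, -3, -3]].
This matrix has rank 2, so its null space has dimension 3 − 2 = 1.

1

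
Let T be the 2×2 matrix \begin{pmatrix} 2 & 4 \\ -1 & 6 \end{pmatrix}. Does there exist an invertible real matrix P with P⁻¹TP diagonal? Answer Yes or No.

Characteristic polynomial: p(r) = r^2 - 8r + 16 = (r - 4)^2.
r = 4 has algebraic multiplicity 2; rank(T − 4I) = 1, so geometric multiplicity = 1.
Geometric multiplicity < algebraic multiplicity, so T is not diagonalizable.

No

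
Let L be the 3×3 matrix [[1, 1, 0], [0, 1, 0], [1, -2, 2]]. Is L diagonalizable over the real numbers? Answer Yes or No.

No

Characteristic polynomial: p(s) = s^3 - 4s^2 + 5s - 2 = (s - 2)(s - 1)^2.
s = 1 has algebraic multiplicity 2; rank(L − 1I) = 2, so geometric multiplicity = 1.
Geometric multiplicity < algebraic multiplicity, so L is not diagonalizable.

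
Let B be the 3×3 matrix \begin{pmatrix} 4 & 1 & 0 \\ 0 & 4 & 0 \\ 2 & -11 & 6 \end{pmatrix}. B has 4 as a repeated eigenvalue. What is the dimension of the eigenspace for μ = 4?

1

B − 4I = [[0, 1, 0], [0, 0, 0], [2, -11, 2]].
This matrix has rank 2, so its null space has dimension 3 − 2 = 1.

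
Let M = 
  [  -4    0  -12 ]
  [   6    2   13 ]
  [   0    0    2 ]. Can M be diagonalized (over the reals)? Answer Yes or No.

No

Characteristic polynomial: p(t) = t^3 - 12t + 16 = (t - 2)^2(t + 4).
t = 2 has algebraic multiplicity 2; rank(M − 2I) = 2, so geometric multiplicity = 1.
Geometric multiplicity < algebraic multiplicity, so M is not diagonalizable.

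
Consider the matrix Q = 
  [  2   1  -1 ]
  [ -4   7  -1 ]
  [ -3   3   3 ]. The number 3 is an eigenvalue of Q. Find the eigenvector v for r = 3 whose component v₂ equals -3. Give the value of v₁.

Q − 3I = [[-1, 1, -1], [-4, 4, -1], [-3, 3, 0]].
Solving (Q − 3I)v = 0 gives the eigenspace spanned by (-3, -3, 0).
With v₂ = -3, v = (-3, -3, 0), so v₁ = -3.

-3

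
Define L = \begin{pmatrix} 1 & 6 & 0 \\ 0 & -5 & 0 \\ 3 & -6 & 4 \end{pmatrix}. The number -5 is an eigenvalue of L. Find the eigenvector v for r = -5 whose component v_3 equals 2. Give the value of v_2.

2

L + 5I = [[6, 6, 0], [0, 0, 0], [3, -6, 9]].
Solving (L + 5I)v = 0 gives the eigenspace spanned by (-2, 2, 2).
With v_3 = 2, v = (-2, 2, 2), so v_2 = 2.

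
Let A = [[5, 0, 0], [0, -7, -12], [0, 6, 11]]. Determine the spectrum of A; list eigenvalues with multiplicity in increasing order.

-1, 5, 5

Characteristic polynomial: p(t) = t^3 - 9t^2 + 15t + 25 = (t - 5)^2(t + 1).
Roots (with multiplicity): -1, 5, 5.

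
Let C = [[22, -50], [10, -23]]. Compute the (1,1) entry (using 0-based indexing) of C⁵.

-1343

Characteristic polynomial: r^2 + r - 6 = (r - 2)(r + 3), so the eigenvalues are -3, 2.
r=2: eigenvector (5, 2).
r=-3: eigenvector (2, 1).
P = [[5, 2], [2, 1]], D = diag(2, -3), P⁻¹ = [[1, -2], [-2, 5]].
C⁵ = P·diag(32, -243)·P⁻¹ = [[1132, -2750], [550, -1343]].
The requested entry is -1343.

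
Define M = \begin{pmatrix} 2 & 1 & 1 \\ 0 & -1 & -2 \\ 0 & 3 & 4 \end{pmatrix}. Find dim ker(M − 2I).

M − 2I = [[0, 1, 1], [0, -3, -2], [0, 3, 2]].
This matrix has rank 2, so its null space has dimension 3 − 2 = 1.

1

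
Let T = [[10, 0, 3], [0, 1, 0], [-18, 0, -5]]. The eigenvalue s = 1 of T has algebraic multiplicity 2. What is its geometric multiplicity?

T − 1I = [[9, 0, 3], [0, 0, 0], [-18, 0, -6]].
This matrix has rank 1, so its null space has dimension 3 − 1 = 2.

2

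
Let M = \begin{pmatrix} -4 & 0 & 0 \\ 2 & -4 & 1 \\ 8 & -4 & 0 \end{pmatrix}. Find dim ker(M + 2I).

1

M + 2I = [[-2, 0, 0], [2, -2, 1], [8, -4, 2]].
This matrix has rank 2, so its null space has dimension 3 − 2 = 1.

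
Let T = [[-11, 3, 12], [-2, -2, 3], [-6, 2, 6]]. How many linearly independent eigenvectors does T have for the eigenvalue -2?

1

T + 2I = [[-9, 3, 12], [-2, 0, 3], [-6, 2, 8]].
This matrix has rank 2, so its null space has dimension 3 − 2 = 1.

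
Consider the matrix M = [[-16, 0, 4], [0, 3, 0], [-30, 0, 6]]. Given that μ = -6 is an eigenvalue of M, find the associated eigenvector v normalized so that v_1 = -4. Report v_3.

-10

M + 6I = [[-10, 0, 4], [0, 9, 0], [-30, 0, 12]].
Solving (M + 6I)v = 0 gives the eigenspace spanned by (-4, 0, -10).
With v_1 = -4, v = (-4, 0, -10), so v_3 = -10.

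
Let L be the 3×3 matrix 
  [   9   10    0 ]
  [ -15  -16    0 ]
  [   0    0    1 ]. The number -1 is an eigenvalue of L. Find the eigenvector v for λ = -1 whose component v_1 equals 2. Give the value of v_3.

L + 1I = [[10, 10, 0], [-15, -15, 0], [0, 0, 2]].
Solving (L + 1I)v = 0 gives the eigenspace spanned by (2, -2, 0).
With v_1 = 2, v = (2, -2, 0), so v_3 = 0.

0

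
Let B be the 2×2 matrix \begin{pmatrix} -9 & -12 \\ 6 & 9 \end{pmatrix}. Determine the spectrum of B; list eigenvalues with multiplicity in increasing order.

-3, 3

Characteristic polynomial: p(r) = r^2 - 9 = (r - 3)(r + 3).
Roots (with multiplicity): -3, 3.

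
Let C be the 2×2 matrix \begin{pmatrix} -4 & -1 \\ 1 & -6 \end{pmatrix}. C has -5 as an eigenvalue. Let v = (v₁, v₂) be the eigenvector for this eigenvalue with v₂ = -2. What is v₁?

C + 5I = [[1, -1], [1, -1]].
Solving (C + 5I)v = 0 gives the eigenspace spanned by (-2, -2).
With v₂ = -2, v = (-2, -2), so v₁ = -2.

-2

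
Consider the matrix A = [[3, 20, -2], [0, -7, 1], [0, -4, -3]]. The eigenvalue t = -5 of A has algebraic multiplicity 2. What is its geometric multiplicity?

A + 5I = [[8, 20, -2], [0, -2, 1], [0, -4, 2]].
This matrix has rank 2, so its null space has dimension 3 − 2 = 1.

1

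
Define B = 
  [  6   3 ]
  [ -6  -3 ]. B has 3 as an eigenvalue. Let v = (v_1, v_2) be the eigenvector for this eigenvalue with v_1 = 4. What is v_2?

B − 3I = [[3, 3], [-6, -6]].
Solving (B − 3I)v = 0 gives the eigenspace spanned by (4, -4).
With v_1 = 4, v = (4, -4), so v_2 = -4.

-4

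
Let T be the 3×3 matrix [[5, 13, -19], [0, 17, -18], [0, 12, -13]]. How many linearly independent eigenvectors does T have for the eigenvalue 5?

1

T − 5I = [[0, 13, -19], [0, 12, -18], [0, 12, -18]].
This matrix has rank 2, so its null space has dimension 3 − 2 = 1.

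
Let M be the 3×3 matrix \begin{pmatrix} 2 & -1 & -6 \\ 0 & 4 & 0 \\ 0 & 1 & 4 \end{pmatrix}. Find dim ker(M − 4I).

M − 4I = [[-2, -1, -6], [0, 0, 0], [0, 1, 0]].
This matrix has rank 2, so its null space has dimension 3 − 2 = 1.

1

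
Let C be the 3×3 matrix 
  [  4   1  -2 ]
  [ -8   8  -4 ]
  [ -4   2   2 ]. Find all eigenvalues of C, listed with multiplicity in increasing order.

Characteristic polynomial: p(λ) = λ^3 - 14λ^2 + 64λ - 96 = (λ - 6)(λ - 4)^2.
Roots (with multiplicity): 4, 4, 6.

4, 4, 6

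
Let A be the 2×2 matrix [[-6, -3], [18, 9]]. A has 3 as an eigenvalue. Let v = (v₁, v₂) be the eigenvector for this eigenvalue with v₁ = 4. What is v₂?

-12

A − 3I = [[-9, -3], [18, 6]].
Solving (A − 3I)v = 0 gives the eigenspace spanned by (4, -12).
With v₁ = 4, v = (4, -12), so v₂ = -12.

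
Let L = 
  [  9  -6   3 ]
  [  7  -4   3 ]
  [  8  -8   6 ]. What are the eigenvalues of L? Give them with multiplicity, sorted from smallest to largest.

Characteristic polynomial: p(t) = t^3 - 11t^2 + 36t - 36 = (t - 6)(t - 3)(t - 2).
Roots (with multiplicity): 2, 3, 6.

2, 3, 6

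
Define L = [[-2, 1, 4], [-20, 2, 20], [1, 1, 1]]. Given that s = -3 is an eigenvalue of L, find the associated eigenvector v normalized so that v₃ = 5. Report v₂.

-20

L + 3I = [[1, 1, 4], [-20, 5, 20], [1, 1, 4]].
Solving (L + 3I)v = 0 gives the eigenspace spanned by (0, -20, 5).
With v₃ = 5, v = (0, -20, 5), so v₂ = -20.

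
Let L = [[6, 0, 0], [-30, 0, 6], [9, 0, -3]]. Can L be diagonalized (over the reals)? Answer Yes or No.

Yes

Characteristic polynomial: p(λ) = λ^3 - 3λ^2 - 18λ = λ(λ - 6)(λ + 3).
All 3 eigenvalues are distinct, so L is diagonalizable.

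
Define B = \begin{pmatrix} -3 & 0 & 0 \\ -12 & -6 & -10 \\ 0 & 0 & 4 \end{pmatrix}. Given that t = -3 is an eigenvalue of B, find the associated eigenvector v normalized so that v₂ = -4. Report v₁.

B + 3I = [[0, 0, 0], [-12, -3, -10], [0, 0, 7]].
Solving (B + 3I)v = 0 gives the eigenspace spanned by (1, -4, 0).
With v₂ = -4, v = (1, -4, 0), so v₁ = 1.

1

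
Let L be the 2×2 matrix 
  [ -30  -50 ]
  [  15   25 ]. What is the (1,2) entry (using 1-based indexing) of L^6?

Characteristic polynomial: t^2 + 5t = t(t + 5), so the eigenvalues are -5, 0.
t=-5: eigenvector (2, -1).
t=0: eigenvector (-5, 3).
P = [[2, -5], [-1, 3]], D = diag(-5, 0), P⁻¹ = [[3, 5], [1, 2]].
L⁶ = P·diag(15625, 0)·P⁻¹ = [[93750, 156250], [-46875, -78125]].
The requested entry is 156250.

156250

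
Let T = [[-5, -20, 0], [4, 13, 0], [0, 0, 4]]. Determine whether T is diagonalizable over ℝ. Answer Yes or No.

Yes

Characteristic polynomial: p(μ) = μ^3 - 12μ^2 + 47μ - 60 = (μ - 5)(μ - 4)(μ - 3).
All 3 eigenvalues are distinct, so T is diagonalizable.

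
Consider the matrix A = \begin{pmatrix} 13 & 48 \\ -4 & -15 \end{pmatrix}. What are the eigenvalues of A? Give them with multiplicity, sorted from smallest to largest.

-3, 1

Characteristic polynomial: p(r) = r^2 + 2r - 3 = (r - 1)(r + 3).
Roots (with multiplicity): -3, 1.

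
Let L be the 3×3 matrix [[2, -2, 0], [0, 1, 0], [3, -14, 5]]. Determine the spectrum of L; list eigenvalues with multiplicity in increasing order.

Characteristic polynomial: p(λ) = λ^3 - 8λ^2 + 17λ - 10 = (λ - 5)(λ - 2)(λ - 1).
Roots (with multiplicity): 1, 2, 5.

1, 2, 5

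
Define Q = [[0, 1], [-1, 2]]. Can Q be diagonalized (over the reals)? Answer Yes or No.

Characteristic polynomial: p(λ) = λ^2 - 2λ + 1 = (λ - 1)^2.
λ = 1 has algebraic multiplicity 2; rank(Q − 1I) = 1, so geometric multiplicity = 1.
Geometric multiplicity < algebraic multiplicity, so Q is not diagonalizable.

No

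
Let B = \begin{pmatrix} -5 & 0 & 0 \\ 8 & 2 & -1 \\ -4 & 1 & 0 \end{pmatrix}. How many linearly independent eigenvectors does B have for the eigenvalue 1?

B − 1I = [[-6, 0, 0], [8, 1, -1], [-4, 1, -1]].
This matrix has rank 2, so its null space has dimension 3 − 2 = 1.

1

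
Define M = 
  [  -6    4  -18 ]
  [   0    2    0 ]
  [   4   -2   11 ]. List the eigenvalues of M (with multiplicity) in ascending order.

2, 2, 3

Characteristic polynomial: p(λ) = λ^3 - 7λ^2 + 16λ - 12 = (λ - 3)(λ - 2)^2.
Roots (with multiplicity): 2, 2, 3.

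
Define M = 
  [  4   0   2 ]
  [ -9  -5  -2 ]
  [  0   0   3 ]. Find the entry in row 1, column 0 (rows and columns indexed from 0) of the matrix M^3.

-189

Characteristic polynomial: s^3 - 2s^2 - 23s + 60 = (s - 4)(s - 3)(s + 5), so the eigenvalues are -5, 3, 4.
s=4: eigenvector (1, -1, 0).
s=-5: eigenvector (0, 1, 0).
s=3: eigenvector (-2, 2, 1).
P = [[1, 0, -2], [-1, 1, 2], [0, 0, 1]], D = diag(4, -5, 3), P⁻¹ = [[1, 0, 2], [1, 1, 0], [0, 0, 1]].
M³ = P·diag(64, -125, 27)·P⁻¹ = [[64, 0, 74], [-189, -125, -74], [0, 0, 27]].
The requested entry is -189.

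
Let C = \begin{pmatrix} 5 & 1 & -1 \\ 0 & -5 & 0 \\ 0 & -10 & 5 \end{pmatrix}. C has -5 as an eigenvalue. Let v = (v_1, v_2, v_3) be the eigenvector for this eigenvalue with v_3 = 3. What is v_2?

3

C + 5I = [[10, 1, -1], [0, 0, 0], [0, -10, 10]].
Solving (C + 5I)v = 0 gives the eigenspace spanned by (0, 3, 3).
With v_3 = 3, v = (0, 3, 3), so v_2 = 3.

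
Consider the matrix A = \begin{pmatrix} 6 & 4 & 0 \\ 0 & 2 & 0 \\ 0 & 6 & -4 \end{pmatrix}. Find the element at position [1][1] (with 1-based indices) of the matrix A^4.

Characteristic polynomial: μ^3 - 4μ^2 - 20μ + 48 = (μ - 6)(μ - 2)(μ + 4), so the eigenvalues are -4, 2, 6.
μ=2: eigenvector (1, -1, -1).
μ=6: eigenvector (1, 0, 0).
μ=-4: eigenvector (0, 0, 1).
P = [[1, 1, 0], [-1, 0, 0], [-1, 0, 1]], D = diag(2, 6, -4), P⁻¹ = [[0, -1, 0], [1, 1, 0], [0, -1, 1]].
A⁴ = P·diag(16, 1296, 256)·P⁻¹ = [[1296, 1280, 0], [0, 16, 0], [0, -240, 256]].
The requested entry is 1296.

1296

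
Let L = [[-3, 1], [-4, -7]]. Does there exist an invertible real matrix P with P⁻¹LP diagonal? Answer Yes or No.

Characteristic polynomial: p(s) = s^2 + 10s + 25 = (s + 5)^2.
s = -5 has algebraic multiplicity 2; rank(L + 5I) = 1, so geometric multiplicity = 1.
Geometric multiplicity < algebraic multiplicity, so L is not diagonalizable.

No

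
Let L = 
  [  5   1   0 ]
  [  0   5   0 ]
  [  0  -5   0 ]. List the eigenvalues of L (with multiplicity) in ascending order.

Characteristic polynomial: p(λ) = λ^3 - 10λ^2 + 25λ = λ(λ - 5)^2.
Roots (with multiplicity): 0, 5, 5.

0, 5, 5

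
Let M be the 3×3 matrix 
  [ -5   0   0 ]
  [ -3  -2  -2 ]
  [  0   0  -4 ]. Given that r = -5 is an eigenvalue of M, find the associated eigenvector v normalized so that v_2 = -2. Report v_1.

M + 5I = [[0, 0, 0], [-3, 3, -2], [0, 0, 1]].
Solving (M + 5I)v = 0 gives the eigenspace spanned by (-2, -2, 0).
With v_2 = -2, v = (-2, -2, 0), so v_1 = -2.

-2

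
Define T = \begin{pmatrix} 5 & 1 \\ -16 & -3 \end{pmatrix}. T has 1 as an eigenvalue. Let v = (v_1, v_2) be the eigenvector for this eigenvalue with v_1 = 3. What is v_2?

-12

T − 1I = [[4, 1], [-16, -4]].
Solving (T − 1I)v = 0 gives the eigenspace spanned by (3, -12).
With v_1 = 3, v = (3, -12), so v_2 = -12.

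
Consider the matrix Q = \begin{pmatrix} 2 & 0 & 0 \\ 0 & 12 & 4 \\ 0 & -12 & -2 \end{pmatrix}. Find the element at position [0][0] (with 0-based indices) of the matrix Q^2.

4

Characteristic polynomial: λ^3 - 12λ^2 + 44λ - 48 = (λ - 6)(λ - 4)(λ - 2), so the eigenvalues are 2, 4, 6.
λ=4: eigenvector (0, -1, 2).
λ=6: eigenvector (0, 2, -3).
λ=2: eigenvector (1, 0, 0).
P = [[0, 0, 1], [-1, 2, 0], [2, -3, 0]], D = diag(4, 6, 2), P⁻¹ = [[0, 3, 2], [0, 2, 1], [1, 0, 0]].
Q² = P·diag(16, 36, 4)·P⁻¹ = [[4, 0, 0], [0, 96, 40], [0, -120, -44]].
The requested entry is 4.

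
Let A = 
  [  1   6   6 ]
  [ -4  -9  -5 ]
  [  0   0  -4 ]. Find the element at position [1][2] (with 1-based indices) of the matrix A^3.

Characteristic polynomial: t^3 + 12t^2 + 47t + 60 = (t + 3)(t + 4)(t + 5), so the eigenvalues are -5, -4, -3.
t=-3: eigenvector (3, -2, 0).
t=-4: eigenvector (0, -1, 1).
t=-5: eigenvector (-1, 1, 0).
P = [[3, 0, -1], [-2, -1, 1], [0, 1, 0]], D = diag(-3, -4, -5), P⁻¹ = [[1, 1, 1], [0, 0, 1], [2, 3, 3]].
A³ = P·diag(-27, -64, -125)·P⁻¹ = [[169, 294, 294], [-196, -321, -257], [0, 0, -64]].
The requested entry is 294.

294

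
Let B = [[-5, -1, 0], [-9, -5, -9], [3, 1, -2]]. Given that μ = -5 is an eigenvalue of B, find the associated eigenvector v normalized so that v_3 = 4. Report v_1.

-4

B + 5I = [[0, -1, 0], [-9, 0, -9], [3, 1, 3]].
Solving (B + 5I)v = 0 gives the eigenspace spanned by (-4, 0, 4).
With v_3 = 4, v = (-4, 0, 4), so v_1 = -4.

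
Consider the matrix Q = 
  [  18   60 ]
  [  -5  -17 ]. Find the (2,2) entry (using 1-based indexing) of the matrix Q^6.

-1931

Characteristic polynomial: μ^2 - μ - 6 = (μ - 3)(μ + 2), so the eigenvalues are -2, 3.
μ=3: eigenvector (4, -1).
μ=-2: eigenvector (-3, 1).
P = [[4, -3], [-1, 1]], D = diag(3, -2), P⁻¹ = [[1, 3], [1, 4]].
Q⁶ = P·diag(729, 64)·P⁻¹ = [[2724, 7980], [-665, -1931]].
The requested entry is -1931.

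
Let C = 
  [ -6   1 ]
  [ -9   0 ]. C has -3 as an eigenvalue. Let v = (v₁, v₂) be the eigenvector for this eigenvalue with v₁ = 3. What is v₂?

C + 3I = [[-3, 1], [-9, 3]].
Solving (C + 3I)v = 0 gives the eigenspace spanned by (3, 9).
With v₁ = 3, v = (3, 9), so v₂ = 9.

9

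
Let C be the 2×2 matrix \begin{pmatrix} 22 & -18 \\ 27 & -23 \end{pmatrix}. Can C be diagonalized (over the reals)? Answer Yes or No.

Characteristic polynomial: p(t) = t^2 + t - 20 = (t - 4)(t + 5).
All 2 eigenvalues are distinct, so C is diagonalizable.

Yes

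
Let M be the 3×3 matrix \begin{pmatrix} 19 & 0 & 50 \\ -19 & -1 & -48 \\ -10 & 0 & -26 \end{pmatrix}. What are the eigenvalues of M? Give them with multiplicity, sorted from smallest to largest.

Characteristic polynomial: p(r) = r^3 + 8r^2 + 13r + 6 = (r + 1)^2(r + 6).
Roots (with multiplicity): -6, -1, -1.

-6, -1, -1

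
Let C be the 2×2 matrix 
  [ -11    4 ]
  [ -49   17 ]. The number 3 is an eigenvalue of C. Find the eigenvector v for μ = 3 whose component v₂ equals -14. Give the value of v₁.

-4

C − 3I = [[-14, 4], [-49, 14]].
Solving (C − 3I)v = 0 gives the eigenspace spanned by (-4, -14).
With v₂ = -14, v = (-4, -14), so v₁ = -4.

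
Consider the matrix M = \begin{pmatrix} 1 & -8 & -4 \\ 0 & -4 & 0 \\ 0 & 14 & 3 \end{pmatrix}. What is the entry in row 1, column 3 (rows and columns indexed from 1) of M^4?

Characteristic polynomial: t^3 - 13t + 12 = (t - 3)(t - 1)(t + 4), so the eigenvalues are -4, 1, 3.
t=1: eigenvector (1, 0, 0).
t=-4: eigenvector (0, 1, -2).
t=3: eigenvector (-2, 0, 1).
P = [[1, 0, -2], [0, 1, 0], [0, -2, 1]], D = diag(1, -4, 3), P⁻¹ = [[1, 4, 2], [0, 1, 0], [0, 2, 1]].
M⁴ = P·diag(1, 256, 81)·P⁻¹ = [[1, -320, -160], [0, 256, 0], [0, -350, 81]].
The requested entry is -160.

-160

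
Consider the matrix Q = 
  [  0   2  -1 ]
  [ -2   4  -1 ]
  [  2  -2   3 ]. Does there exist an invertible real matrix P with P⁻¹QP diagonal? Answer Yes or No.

Yes

Characteristic polynomial: p(μ) = μ^3 - 7μ^2 + 16μ - 12 = (μ - 3)(μ - 2)^2.
μ = 2 has algebraic multiplicity 2; rank(Q − 2I) = 1, so geometric multiplicity = 2.
Every eigenvalue has geometric = algebraic multiplicity, so Q is diagonalizable.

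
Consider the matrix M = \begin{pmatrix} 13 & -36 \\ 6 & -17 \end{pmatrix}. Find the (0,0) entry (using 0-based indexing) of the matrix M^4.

Characteristic polynomial: s^2 + 4s - 5 = (s - 1)(s + 5), so the eigenvalues are -5, 1.
s=1: eigenvector (3, 1).
s=-5: eigenvector (-2, -1).
P = [[3, -2], [1, -1]], D = diag(1, -5), P⁻¹ = [[1, -2], [1, -3]].
M⁴ = P·diag(1, 625)·P⁻¹ = [[-1247, 3744], [-624, 1873]].
The requested entry is -1247.

-1247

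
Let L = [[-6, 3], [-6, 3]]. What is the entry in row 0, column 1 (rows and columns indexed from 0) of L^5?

Characteristic polynomial: s^2 + 3s = s(s + 3), so the eigenvalues are -3, 0.
s=0: eigenvector (1, 2).
s=-3: eigenvector (-1, -1).
P = [[1, -1], [2, -1]], D = diag(0, -3), P⁻¹ = [[-1, 1], [-2, 1]].
L⁵ = P·diag(0, -243)·P⁻¹ = [[-486, 243], [-486, 243]].
The requested entry is 243.

243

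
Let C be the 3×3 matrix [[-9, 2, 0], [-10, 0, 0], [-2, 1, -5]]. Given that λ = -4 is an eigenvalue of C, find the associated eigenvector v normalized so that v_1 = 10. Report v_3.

5

C + 4I = [[-5, 2, 0], [-10, 4, 0], [-2, 1, -1]].
Solving (C + 4I)v = 0 gives the eigenspace spanned by (10, 25, 5).
With v_1 = 10, v = (10, 25, 5), so v_3 = 5.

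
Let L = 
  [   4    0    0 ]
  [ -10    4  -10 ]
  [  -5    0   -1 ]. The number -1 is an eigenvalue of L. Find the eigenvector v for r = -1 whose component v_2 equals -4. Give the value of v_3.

-2

L + 1I = [[5, 0, 0], [-10, 5, -10], [-5, 0, 0]].
Solving (L + 1I)v = 0 gives the eigenspace spanned by (0, -4, -2).
With v_2 = -4, v = (0, -4, -2), so v_3 = -2.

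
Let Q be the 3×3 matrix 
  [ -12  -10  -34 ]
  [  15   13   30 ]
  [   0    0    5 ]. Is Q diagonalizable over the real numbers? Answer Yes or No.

Yes

Characteristic polynomial: p(s) = s^3 - 6s^2 - s + 30 = (s - 5)(s - 3)(s + 2).
All 3 eigenvalues are distinct, so Q is diagonalizable.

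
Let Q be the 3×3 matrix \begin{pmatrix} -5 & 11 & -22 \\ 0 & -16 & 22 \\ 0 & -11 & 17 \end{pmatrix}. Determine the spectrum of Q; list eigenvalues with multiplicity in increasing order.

-5, -5, 6

Characteristic polynomial: p(λ) = λ^3 + 4λ^2 - 35λ - 150 = (λ - 6)(λ + 5)^2.
Roots (with multiplicity): -5, -5, 6.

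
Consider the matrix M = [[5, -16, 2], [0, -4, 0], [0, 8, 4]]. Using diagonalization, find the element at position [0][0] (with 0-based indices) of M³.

Characteristic polynomial: μ^3 - 5μ^2 - 16μ + 80 = (μ - 5)(μ - 4)(μ + 4), so the eigenvalues are -4, 4, 5.
μ=-4: eigenvector (2, 1, -1).
μ=5: eigenvector (1, 0, 0).
μ=4: eigenvector (-2, 0, 1).
P = [[2, 1, -2], [1, 0, 0], [-1, 0, 1]], D = diag(-4, 5, 4), P⁻¹ = [[0, 1, 0], [1, 0, 2], [0, 1, 1]].
M³ = P·diag(-64, 125, 64)·P⁻¹ = [[125, -256, 122], [0, -64, 0], [0, 128, 64]].
The requested entry is 125.

125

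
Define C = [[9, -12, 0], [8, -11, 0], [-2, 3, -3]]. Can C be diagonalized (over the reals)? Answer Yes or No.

No

Characteristic polynomial: p(λ) = λ^3 + 5λ^2 + 3λ - 9 = (λ - 1)(λ + 3)^2.
λ = -3 has algebraic multiplicity 2; rank(C + 3I) = 2, so geometric multiplicity = 1.
Geometric multiplicity < algebraic multiplicity, so C is not diagonalizable.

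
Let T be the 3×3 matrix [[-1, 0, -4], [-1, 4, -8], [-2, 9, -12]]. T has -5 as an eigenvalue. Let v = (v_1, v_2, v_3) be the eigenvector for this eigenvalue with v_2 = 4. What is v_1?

4

T + 5I = [[4, 0, -4], [-1, 9, -8], [-2, 9, -7]].
Solving (T + 5I)v = 0 gives the eigenspace spanned by (4, 4, 4).
With v_2 = 4, v = (4, 4, 4), so v_1 = 4.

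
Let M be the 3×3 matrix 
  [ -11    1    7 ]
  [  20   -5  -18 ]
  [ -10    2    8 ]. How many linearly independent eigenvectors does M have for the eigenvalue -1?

1

M + 1I = [[-10, 1, 7], [20, -4, -18], [-10, 2, 9]].
This matrix has rank 2, so its null space has dimension 3 − 2 = 1.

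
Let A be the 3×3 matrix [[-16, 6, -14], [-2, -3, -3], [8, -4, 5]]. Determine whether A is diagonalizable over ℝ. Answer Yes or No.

No

Characteristic polynomial: p(r) = r^3 + 14r^2 + 65r + 100 = (r + 4)(r + 5)^2.
r = -5 has algebraic multiplicity 2; rank(A + 5I) = 2, so geometric multiplicity = 1.
Geometric multiplicity < algebraic multiplicity, so A is not diagonalizable.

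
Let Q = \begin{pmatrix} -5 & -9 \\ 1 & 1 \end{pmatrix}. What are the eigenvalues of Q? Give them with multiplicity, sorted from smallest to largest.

-2, -2

Characteristic polynomial: p(μ) = μ^2 + 4μ + 4 = (μ + 2)^2.
Roots (with multiplicity): -2, -2.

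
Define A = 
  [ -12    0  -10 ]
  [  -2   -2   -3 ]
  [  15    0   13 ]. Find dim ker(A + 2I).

1

A + 2I = [[-10, 0, -10], [-2, 0, -3], [15, 0, 15]].
This matrix has rank 2, so its null space has dimension 3 − 2 = 1.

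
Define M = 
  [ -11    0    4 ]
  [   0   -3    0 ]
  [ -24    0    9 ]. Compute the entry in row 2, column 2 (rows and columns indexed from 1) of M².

9

Characteristic polynomial: λ^3 + 5λ^2 + 3λ - 9 = (λ - 1)(λ + 3)^2, so the eigenvalues are -3, -3, 1.
λ=-3: eigenvector (1, 0, 2).
λ=1: eigenvector (1, 0, 3).
λ=-3: eigenvector (0, 1, 0).
P = [[1, 1, 0], [0, 0, 1], [2, 3, 0]], D = diag(-3, 1, -3), P⁻¹ = [[3, 0, -1], [-2, 0, 1], [0, 1, 0]].
M² = P·diag(9, 1, 9)·P⁻¹ = [[25, 0, -8], [0, 9, 0], [48, 0, -15]].
The requested entry is 9.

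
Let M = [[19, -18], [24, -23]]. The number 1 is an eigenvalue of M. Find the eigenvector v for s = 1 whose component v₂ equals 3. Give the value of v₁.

3

M − 1I = [[18, -18], [24, -24]].
Solving (M − 1I)v = 0 gives the eigenspace spanned by (3, 3).
With v₂ = 3, v = (3, 3), so v₁ = 3.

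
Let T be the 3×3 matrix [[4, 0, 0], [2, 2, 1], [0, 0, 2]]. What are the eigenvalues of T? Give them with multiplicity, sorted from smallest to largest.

2, 2, 4

Characteristic polynomial: p(r) = r^3 - 8r^2 + 20r - 16 = (r - 4)(r - 2)^2.
Roots (with multiplicity): 2, 2, 4.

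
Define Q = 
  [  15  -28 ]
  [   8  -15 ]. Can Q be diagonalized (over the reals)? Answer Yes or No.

Characteristic polynomial: p(r) = r^2 - 1 = (r - 1)(r + 1).
All 2 eigenvalues are distinct, so Q is diagonalizable.

Yes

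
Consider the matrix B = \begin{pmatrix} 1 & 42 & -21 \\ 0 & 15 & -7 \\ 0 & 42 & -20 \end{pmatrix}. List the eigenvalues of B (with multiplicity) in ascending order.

-6, 1, 1

Characteristic polynomial: p(s) = s^3 + 4s^2 - 11s + 6 = (s - 1)^2(s + 6).
Roots (with multiplicity): -6, 1, 1.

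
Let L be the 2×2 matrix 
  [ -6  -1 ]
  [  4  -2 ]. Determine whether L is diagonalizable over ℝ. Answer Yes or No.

Characteristic polynomial: p(r) = r^2 + 8r + 16 = (r + 4)^2.
r = -4 has algebraic multiplicity 2; rank(L + 4I) = 1, so geometric multiplicity = 1.
Geometric multiplicity < algebraic multiplicity, so L is not diagonalizable.

No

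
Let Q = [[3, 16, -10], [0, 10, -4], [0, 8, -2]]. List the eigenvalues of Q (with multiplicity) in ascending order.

Characteristic polynomial: p(s) = s^3 - 11s^2 + 36s - 36 = (s - 6)(s - 3)(s - 2).
Roots (with multiplicity): 2, 3, 6.

2, 3, 6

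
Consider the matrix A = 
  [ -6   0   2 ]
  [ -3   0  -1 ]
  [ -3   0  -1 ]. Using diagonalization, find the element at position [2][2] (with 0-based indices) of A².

Characteristic polynomial: r^3 + 7r^2 + 12r = r(r + 3)(r + 4), so the eigenvalues are -4, -3, 0.
r=-4: eigenvector (1, 1, 1).
r=0: eigenvector (0, 1, 0).
r=-3: eigenvector (2, 3, 3).
P = [[1, 0, 2], [1, 1, 3], [1, 0, 3]], D = diag(-4, 0, -3), P⁻¹ = [[3, 0, -2], [0, 1, -1], [-1, 0, 1]].
A² = P·diag(16, 0, 9)·P⁻¹ = [[30, 0, -14], [21, 0, -5], [21, 0, -5]].
The requested entry is -5.

-5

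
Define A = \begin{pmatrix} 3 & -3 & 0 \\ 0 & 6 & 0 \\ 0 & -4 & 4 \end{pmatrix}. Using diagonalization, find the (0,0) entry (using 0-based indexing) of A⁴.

81

Characteristic polynomial: s^3 - 13s^2 + 54s - 72 = (s - 6)(s - 4)(s - 3), so the eigenvalues are 3, 4, 6.
s=4: eigenvector (0, 0, 1).
s=6: eigenvector (-1, 1, -2).
s=3: eigenvector (1, 0, 0).
P = [[0, -1, 1], [0, 1, 0], [1, -2, 0]], D = diag(4, 6, 3), P⁻¹ = [[0, 2, 1], [0, 1, 0], [1, 1, 0]].
A⁴ = P·diag(256, 1296, 81)·P⁻¹ = [[81, -1215, 0], [0, 1296, 0], [0, -2080, 256]].
The requested entry is 81.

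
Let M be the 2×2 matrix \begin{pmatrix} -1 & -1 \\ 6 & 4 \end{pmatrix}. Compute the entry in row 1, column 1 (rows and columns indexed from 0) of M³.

22

Characteristic polynomial: t^2 - 3t + 2 = (t - 2)(t - 1), so the eigenvalues are 1, 2.
t=2: eigenvector (-1, 3).
t=1: eigenvector (1, -2).
P = [[-1, 1], [3, -2]], D = diag(2, 1), P⁻¹ = [[2, 1], [3, 1]].
M³ = P·diag(8, 1)·P⁻¹ = [[-13, -7], [42, 22]].
The requested entry is 22.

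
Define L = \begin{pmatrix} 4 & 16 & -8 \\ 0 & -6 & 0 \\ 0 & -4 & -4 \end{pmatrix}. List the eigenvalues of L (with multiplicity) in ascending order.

Characteristic polynomial: p(s) = s^3 + 6s^2 - 16s - 96 = (s - 4)(s + 4)(s + 6).
Roots (with multiplicity): -6, -4, 4.

-6, -4, 4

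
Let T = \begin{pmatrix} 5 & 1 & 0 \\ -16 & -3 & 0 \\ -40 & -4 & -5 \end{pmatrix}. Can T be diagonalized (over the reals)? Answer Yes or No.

No

Characteristic polynomial: p(s) = s^3 + 3s^2 - 9s + 5 = (s - 1)^2(s + 5).
s = 1 has algebraic multiplicity 2; rank(T − 1I) = 2, so geometric multiplicity = 1.
Geometric multiplicity < algebraic multiplicity, so T is not diagonalizable.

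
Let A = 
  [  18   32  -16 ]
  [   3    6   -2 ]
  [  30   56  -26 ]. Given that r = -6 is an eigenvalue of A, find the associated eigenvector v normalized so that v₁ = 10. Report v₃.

15

A + 6I = [[24, 32, -16], [3, 12, -2], [30, 56, -20]].
Solving (A + 6I)v = 0 gives the eigenspace spanned by (10, 0, 15).
With v₁ = 10, v = (10, 0, 15), so v₃ = 15.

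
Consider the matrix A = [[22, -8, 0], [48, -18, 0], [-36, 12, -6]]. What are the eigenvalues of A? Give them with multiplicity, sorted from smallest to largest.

Characteristic polynomial: p(t) = t^3 + 2t^2 - 36t - 72 = (t - 6)(t + 2)(t + 6).
Roots (with multiplicity): -6, -2, 6.

-6, -2, 6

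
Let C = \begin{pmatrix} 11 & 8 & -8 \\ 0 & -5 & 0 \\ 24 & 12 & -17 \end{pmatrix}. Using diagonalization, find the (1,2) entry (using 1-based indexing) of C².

Characteristic polynomial: r^3 + 11r^2 + 35r + 25 = (r + 1)(r + 5)^2, so the eigenvalues are -5, -5, -1.
r=-5: eigenvector (1, 0, 2).
r=-5: eigenvector (-3, 1, -5).
r=-1: eigenvector (-2, 0, -3).
P = [[1, -3, -2], [0, 1, 0], [2, -5, -3]], D = diag(-5, -5, -1), P⁻¹ = [[-3, 1, 2], [0, 1, 0], [-2, -1, 1]].
C² = P·diag(25, 25, 1)·P⁻¹ = [[-71, -48, 48], [0, 25, 0], [-144, -72, 97]].
The requested entry is -48.

-48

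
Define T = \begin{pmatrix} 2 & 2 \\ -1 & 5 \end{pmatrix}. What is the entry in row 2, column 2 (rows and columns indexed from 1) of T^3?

101

Characteristic polynomial: λ^2 - 7λ + 12 = (λ - 4)(λ - 3), so the eigenvalues are 3, 4.
λ=3: eigenvector (-2, -1).
λ=4: eigenvector (1, 1).
P = [[-2, 1], [-1, 1]], D = diag(3, 4), P⁻¹ = [[-1, 1], [-1, 2]].
T³ = P·diag(27, 64)·P⁻¹ = [[-10, 74], [-37, 101]].
The requested entry is 101.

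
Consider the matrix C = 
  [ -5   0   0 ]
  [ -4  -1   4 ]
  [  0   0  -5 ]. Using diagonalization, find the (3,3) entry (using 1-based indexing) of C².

25

Characteristic polynomial: μ^3 + 11μ^2 + 35μ + 25 = (μ + 1)(μ + 5)^2, so the eigenvalues are -5, -5, -1.
μ=-5: eigenvector (1, 0, 1).
μ=-1: eigenvector (0, 1, 0).
μ=-5: eigenvector (0, -1, 1).
P = [[1, 0, 0], [0, 1, -1], [1, 0, 1]], D = diag(-5, -1, -5), P⁻¹ = [[1, 0, 0], [-1, 1, 1], [-1, 0, 1]].
C² = P·diag(25, 1, 25)·P⁻¹ = [[25, 0, 0], [24, 1, -24], [0, 0, 25]].
The requested entry is 25.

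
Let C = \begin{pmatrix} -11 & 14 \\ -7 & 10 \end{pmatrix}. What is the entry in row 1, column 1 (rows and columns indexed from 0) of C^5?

1510

Characteristic polynomial: μ^2 + μ - 12 = (μ - 3)(μ + 4), so the eigenvalues are -4, 3.
μ=3: eigenvector (1, 1).
μ=-4: eigenvector (2, 1).
P = [[1, 2], [1, 1]], D = diag(3, -4), P⁻¹ = [[-1, 2], [1, -1]].
C⁵ = P·diag(243, -1024)·P⁻¹ = [[-2291, 2534], [-1267, 1510]].
The requested entry is 1510.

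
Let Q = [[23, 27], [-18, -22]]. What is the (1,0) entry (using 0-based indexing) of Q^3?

Characteristic polynomial: r^2 - r - 20 = (r - 5)(r + 4), so the eigenvalues are -4, 5.
r=5: eigenvector (3, -2).
r=-4: eigenvector (-1, 1).
P = [[3, -1], [-2, 1]], D = diag(5, -4), P⁻¹ = [[1, 1], [2, 3]].
Q³ = P·diag(125, -64)·P⁻¹ = [[503, 567], [-378, -442]].
The requested entry is -378.

-378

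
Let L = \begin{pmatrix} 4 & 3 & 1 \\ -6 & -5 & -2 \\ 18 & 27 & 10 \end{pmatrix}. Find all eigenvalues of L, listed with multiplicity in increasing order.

1, 4, 4

Characteristic polynomial: p(λ) = λ^3 - 9λ^2 + 24λ - 16 = (λ - 4)^2(λ - 1).
Roots (with multiplicity): 1, 4, 4.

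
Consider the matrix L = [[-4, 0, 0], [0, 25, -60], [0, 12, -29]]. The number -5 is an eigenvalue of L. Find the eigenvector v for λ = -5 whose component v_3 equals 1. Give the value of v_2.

L + 5I = [[1, 0, 0], [0, 30, -60], [0, 12, -24]].
Solving (L + 5I)v = 0 gives the eigenspace spanned by (0, 2, 1).
With v_3 = 1, v = (0, 2, 1), so v_2 = 2.

2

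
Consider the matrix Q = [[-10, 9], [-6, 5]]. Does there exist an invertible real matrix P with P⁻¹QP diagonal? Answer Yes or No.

Characteristic polynomial: p(r) = r^2 + 5r + 4 = (r + 1)(r + 4).
All 2 eigenvalues are distinct, so Q is diagonalizable.

Yes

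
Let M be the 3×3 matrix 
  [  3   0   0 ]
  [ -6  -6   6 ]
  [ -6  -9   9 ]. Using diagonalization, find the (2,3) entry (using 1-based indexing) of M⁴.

162

Characteristic polynomial: μ^3 - 6μ^2 + 9μ = μ(μ - 3)^2, so the eigenvalues are 0, 3, 3.
μ=3: eigenvector (1, 0, 1).
μ=0: eigenvector (0, 1, 1).
μ=3: eigenvector (0, 2, 3).
P = [[1, 0, 0], [0, 1, 2], [1, 1, 3]], D = diag(3, 0, 3), P⁻¹ = [[1, 0, 0], [2, 3, -2], [-1, -1, 1]].
M⁴ = P·diag(81, 0, 81)·P⁻¹ = [[81, 0, 0], [-162, -162, 162], [-162, -243, 243]].
The requested entry is 162.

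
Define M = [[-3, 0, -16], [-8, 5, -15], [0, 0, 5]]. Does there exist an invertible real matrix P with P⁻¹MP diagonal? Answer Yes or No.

Characteristic polynomial: p(s) = s^3 - 7s^2 - 5s + 75 = (s - 5)^2(s + 3).
s = 5 has algebraic multiplicity 2; rank(M − 5I) = 2, so geometric multiplicity = 1.
Geometric multiplicity < algebraic multiplicity, so M is not diagonalizable.

No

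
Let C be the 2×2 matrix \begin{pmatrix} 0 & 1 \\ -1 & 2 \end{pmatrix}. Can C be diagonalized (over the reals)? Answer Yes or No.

No

Characteristic polynomial: p(λ) = λ^2 - 2λ + 1 = (λ - 1)^2.
λ = 1 has algebraic multiplicity 2; rank(C − 1I) = 1, so geometric multiplicity = 1.
Geometric multiplicity < algebraic multiplicity, so C is not diagonalizable.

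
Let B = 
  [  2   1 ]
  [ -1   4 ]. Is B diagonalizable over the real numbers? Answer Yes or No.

Characteristic polynomial: p(μ) = μ^2 - 6μ + 9 = (μ - 3)^2.
μ = 3 has algebraic multiplicity 2; rank(B − 3I) = 1, so geometric multiplicity = 1.
Geometric multiplicity < algebraic multiplicity, so B is not diagonalizable.

No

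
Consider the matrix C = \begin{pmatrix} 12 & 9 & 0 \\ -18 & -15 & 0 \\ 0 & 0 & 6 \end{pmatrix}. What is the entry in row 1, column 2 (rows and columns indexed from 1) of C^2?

-27

Characteristic polynomial: r^3 - 3r^2 - 36r + 108 = (r - 6)(r - 3)(r + 6), so the eigenvalues are -6, 3, 6.
r=3: eigenvector (1, -1, 0).
r=6: eigenvector (0, 0, 1).
r=-6: eigenvector (-1, 2, 0).
P = [[1, 0, -1], [-1, 0, 2], [0, 1, 0]], D = diag(3, 6, -6), P⁻¹ = [[2, 1, 0], [0, 0, 1], [1, 1, 0]].
C² = P·diag(9, 36, 36)·P⁻¹ = [[-18, -27, 0], [54, 63, 0], [0, 0, 36]].
The requested entry is -27.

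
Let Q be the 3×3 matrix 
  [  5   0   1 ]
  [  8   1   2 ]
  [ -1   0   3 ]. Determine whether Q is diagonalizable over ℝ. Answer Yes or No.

Characteristic polynomial: p(μ) = μ^3 - 9μ^2 + 24μ - 16 = (μ - 4)^2(μ - 1).
μ = 4 has algebraic multiplicity 2; rank(Q − 4I) = 2, so geometric multiplicity = 1.
Geometric multiplicity < algebraic multiplicity, so Q is not diagonalizable.

No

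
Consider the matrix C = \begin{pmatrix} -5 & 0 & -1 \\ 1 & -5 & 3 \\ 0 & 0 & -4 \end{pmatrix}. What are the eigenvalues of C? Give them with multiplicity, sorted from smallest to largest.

-5, -5, -4

Characteristic polynomial: p(s) = s^3 + 14s^2 + 65s + 100 = (s + 4)(s + 5)^2.
Roots (with multiplicity): -5, -5, -4.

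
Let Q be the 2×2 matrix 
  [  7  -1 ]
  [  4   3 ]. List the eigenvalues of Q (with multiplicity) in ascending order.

5, 5

Characteristic polynomial: p(λ) = λ^2 - 10λ + 25 = (λ - 5)^2.
Roots (with multiplicity): 5, 5.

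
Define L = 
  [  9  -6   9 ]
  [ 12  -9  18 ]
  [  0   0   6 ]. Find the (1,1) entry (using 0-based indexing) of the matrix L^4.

81

Characteristic polynomial: μ^3 - 6μ^2 - 9μ + 54 = (μ - 6)(μ - 3)(μ + 3), so the eigenvalues are -3, 3, 6.
μ=-3: eigenvector (-1, -2, 0).
μ=3: eigenvector (1, 1, 0).
μ=6: eigenvector (1, 2, 1).
P = [[-1, 1, 1], [-2, 1, 2], [0, 0, 1]], D = diag(-3, 3, 6), P⁻¹ = [[1, -1, 1], [2, -1, 0], [0, 0, 1]].
L⁴ = P·diag(81, 81, 1296)·P⁻¹ = [[81, 0, 1215], [0, 81, 2430], [0, 0, 1296]].
The requested entry is 81.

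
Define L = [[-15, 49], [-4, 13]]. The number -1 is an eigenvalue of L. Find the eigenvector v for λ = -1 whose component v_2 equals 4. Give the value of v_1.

L + 1I = [[-14, 49], [-4, 14]].
Solving (L + 1I)v = 0 gives the eigenspace spanned by (14, 4).
With v_2 = 4, v = (14, 4), so v_1 = 14.

14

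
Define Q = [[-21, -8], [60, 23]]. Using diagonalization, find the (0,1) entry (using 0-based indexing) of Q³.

Characteristic polynomial: t^2 - 2t - 3 = (t - 3)(t + 1), so the eigenvalues are -1, 3.
t=-1: eigenvector (2, -5).
t=3: eigenvector (1, -3).
P = [[2, 1], [-5, -3]], D = diag(-1, 3), P⁻¹ = [[3, 1], [-5, -2]].
Q³ = P·diag(-1, 27)·P⁻¹ = [[-141, -56], [420, 167]].
The requested entry is -56.

-56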